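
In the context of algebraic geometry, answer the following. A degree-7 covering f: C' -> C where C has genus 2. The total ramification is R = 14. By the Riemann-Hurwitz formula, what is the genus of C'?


Riemann-Hurwitz formula: 2g' - 2 = d(2g - 2) + R
Given: d = 7, g = 2, R = 14
2g' - 2 = 7*(2*2 - 2) + 14
2g' - 2 = 7*2 + 14
2g' - 2 = 14 + 14 = 28
2g' = 30
g' = 15

15


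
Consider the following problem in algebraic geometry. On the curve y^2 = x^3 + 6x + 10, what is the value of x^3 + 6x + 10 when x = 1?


Compute x^3 + 6x + 10 at x = 1:
x^3 = 1^3 = 1
6*x = 6*1 = 6
Sum: 1 + 6 + 10 = 17

17


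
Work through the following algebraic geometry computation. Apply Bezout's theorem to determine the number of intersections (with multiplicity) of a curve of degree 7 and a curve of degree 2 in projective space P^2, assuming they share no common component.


Bezout's theorem states the intersection count equals the product of degrees.
Intersection count = 7 * 2 = 14

14


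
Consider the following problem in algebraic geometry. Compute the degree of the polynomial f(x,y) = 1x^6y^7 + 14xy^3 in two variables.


Examine each term for its total degree (sum of exponents).
  Term '1x^6y^7' has total degree 6+7 = 13.
  Term '14xy^3' has total degree 1+3 = 4.
The maximum total degree among all terms is 13.

13


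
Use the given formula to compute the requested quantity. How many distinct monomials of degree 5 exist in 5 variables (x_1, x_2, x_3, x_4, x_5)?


The number of degree-5 monomials in 5 variables is C(d+n-1, n-1).
= C(5+5-1, 5-1) = C(9, 4)
= 126

126


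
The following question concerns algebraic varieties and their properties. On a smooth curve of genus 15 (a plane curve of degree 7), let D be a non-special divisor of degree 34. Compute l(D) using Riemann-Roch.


First, compute the genus of a smooth plane curve of degree 7:
g = (d-1)(d-2)/2 = (7-1)(7-2)/2 = 15
For a non-special divisor D (i.e., h^1(D) = 0), Riemann-Roch gives:
l(D) = deg(D) - g + 1
Since deg(D) = 34 >= 2g - 1 = 29, D is non-special.
l(D) = 34 - 15 + 1 = 20

20


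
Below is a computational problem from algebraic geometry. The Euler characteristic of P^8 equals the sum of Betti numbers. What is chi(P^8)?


The complex projective space P^8 has one cell in each even real dimension 0, 2, ..., 16.
The cohomology groups are H^{2k}(P^8) = Z for k = 0,...,8, and 0 otherwise.
Euler characteristic = sum of Betti numbers = 1 per even-dimensional cohomology group.
chi(P^8) = 8 + 1 = 9

9


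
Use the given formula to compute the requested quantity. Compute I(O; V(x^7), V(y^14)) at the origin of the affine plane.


The intersection multiplicity of V(x^a) and V(y^b) at the origin is:
I(O; V(x^7), V(y^14)) = dim_k(k[x,y]/(x^7, y^14))
A basis for k[x,y]/(x^7, y^14) is the set of monomials x^i * y^j
where 0 <= i < 7 and 0 <= j < 14.
The number of such monomials is 7 * 14 = 98

98


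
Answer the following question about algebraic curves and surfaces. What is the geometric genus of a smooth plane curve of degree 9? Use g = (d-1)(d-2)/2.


Using the genus formula for smooth plane curves:
g = (d-1)(d-2)/2
g = (9-1)(9-2)/2
g = 8*7/2
g = 56/2 = 28

28


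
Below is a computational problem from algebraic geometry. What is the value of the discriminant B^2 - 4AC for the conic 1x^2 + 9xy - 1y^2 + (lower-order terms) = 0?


The discriminant of a conic Ax^2 + Bxy + Cy^2 + ... = 0 is B^2 - 4AC.
B^2 = 9^2 = 81
4AC = 4*1*(-1) = -4
Discriminant = 81 + 4 = 85

85


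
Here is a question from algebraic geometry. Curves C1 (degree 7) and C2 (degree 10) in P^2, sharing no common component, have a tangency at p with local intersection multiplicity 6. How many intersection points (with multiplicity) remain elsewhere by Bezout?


By Bezout's theorem, the total intersection number is d1 * d2.
Total = 7 * 10 = 70
Intersection multiplicity at p = 6
Remaining intersections = 70 - 6 = 64

64


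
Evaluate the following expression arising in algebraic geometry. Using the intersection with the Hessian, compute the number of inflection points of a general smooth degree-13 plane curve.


For a general smooth plane curve C of degree d, the inflection points are
the intersection of C with its Hessian curve, which has degree 3(d-2).
By Bezout, the total intersection number is d * 3(d-2) = 13 * 33 = 429.
For a general curve every flex is ordinary, so each contributes
multiplicity 1 to C·Hess(C), and the number of distinct inflection
points is 3d(d-2).
Inflection points = 3*13*(13-2) = 3*13*11 = 429

429


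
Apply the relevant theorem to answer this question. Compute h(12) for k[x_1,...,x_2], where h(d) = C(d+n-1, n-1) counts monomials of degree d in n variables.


The Hilbert function for the polynomial ring in 2 variables is:
h(d) = C(d+n-1, n-1)
h(12) = C(12+2-1, 2-1) = C(13, 1)
= 13! / (1! * 12!)
= 13

13


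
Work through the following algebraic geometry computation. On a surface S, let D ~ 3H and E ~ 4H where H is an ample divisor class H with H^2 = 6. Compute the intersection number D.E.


Using bilinearity of the intersection pairing on a surface S:
(aH).(bH) = ab * (H.H)
We have H^2 = 6.
D.E = (3H).(4H) = 3*4*6
= 12*6
= 72

72


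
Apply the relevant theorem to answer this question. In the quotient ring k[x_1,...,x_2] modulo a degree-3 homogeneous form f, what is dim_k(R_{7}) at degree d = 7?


For R = k[x_1,...,x_n]/(f) with f homogeneous of degree e:
The Hilbert series is (1 - t^e)/(1 - t)^n.
So h(d) = C(d+n-1, n-1) - C(d-e+n-1, n-1) for d >= e.
With n=2, e=3, d=7:
C(7+2-1, 2-1) = C(8, 1) = 8
C(7-3+2-1, 2-1) = C(5, 1) = 5
h(7) = 8 - 5 = 3

3


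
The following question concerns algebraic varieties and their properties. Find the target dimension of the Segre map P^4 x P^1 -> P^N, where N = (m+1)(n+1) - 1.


The Segre embedding maps P^m x P^n into P^N via
all products of coordinates from each factor.
N = (m+1)(n+1) - 1
N = (4+1)(1+1) - 1
N = 5*2 - 1
N = 10 - 1 = 9

9


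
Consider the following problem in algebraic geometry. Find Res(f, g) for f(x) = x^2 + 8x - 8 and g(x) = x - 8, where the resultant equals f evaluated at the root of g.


For Res(f, x - c), we evaluate f at x = c.
f(8) = 8^2 + 8*8 - 8
= 64 + 64 - 8
= 128 - 8 = 120
Res(f, g) = 120

120


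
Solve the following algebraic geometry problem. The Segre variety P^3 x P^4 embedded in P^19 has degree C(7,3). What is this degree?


The degree of the Segre variety P^3 x P^4 is C(m+n, m).
= C(7, 3)
= 35

35


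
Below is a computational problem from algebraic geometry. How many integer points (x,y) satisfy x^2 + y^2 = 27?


Systematically check integer values of x where x^2 <= 27.
For each valid x, check if 27 - x^2 is a perfect square.
Total integer solutions found: 0

0


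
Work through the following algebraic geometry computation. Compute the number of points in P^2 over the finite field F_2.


P^2(F_2) has (q^(n+1) - 1)/(q - 1) points.
= 2^2 + 2^1 + 2^0
= 4 + 2 + 1
= 7

7


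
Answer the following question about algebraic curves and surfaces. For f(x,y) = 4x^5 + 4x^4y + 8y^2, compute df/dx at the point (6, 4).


df/dx = 5*4*x^4 + 4*4*x^3*y
At (6,4): 5*4*6^4 + 4*4*6^3*4
= 25920 + 13824
= 39744

39744


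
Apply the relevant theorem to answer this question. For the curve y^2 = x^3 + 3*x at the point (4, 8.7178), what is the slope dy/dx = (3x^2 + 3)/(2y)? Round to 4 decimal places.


Using implicit differentiation of y^2 = x^3 + 3*x:
2y * dy/dx = 3x^2 + 3
dy/dx = (3x^2 + 3)/(2y)
Numerator: 3*4^2 + 3 = 51
Denominator: 2*8.7178 = 17.4356
dy/dx = 51/17.4356 = 2.9250

2.9250


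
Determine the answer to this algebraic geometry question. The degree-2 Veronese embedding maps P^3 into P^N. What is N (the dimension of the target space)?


The Veronese embedding v_d: P^n -> P^N maps each point to all
degree-d monomials in n+1 homogeneous coordinates.
N = C(n+d, d) - 1
N = C(3+2, 2) - 1
N = C(5, 2) - 1
C(5, 2) = 10
N = 10 - 1 = 9

9


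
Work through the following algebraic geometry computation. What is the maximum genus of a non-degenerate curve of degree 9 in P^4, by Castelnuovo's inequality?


Castelnuovo's bound: write d - 1 = m(r-1) + epsilon with 0 <= epsilon < r-1.
d - 1 = 9 - 1 = 8
r - 1 = 4 - 1 = 3
8 = 2*3 + 2, so m = 2, epsilon = 2
pi(d, r) = m(m-1)(r-1)/2 + m*epsilon
= 2*1*3/2 + 2*2
= 6/2 + 4
= 3 + 4 = 7

7


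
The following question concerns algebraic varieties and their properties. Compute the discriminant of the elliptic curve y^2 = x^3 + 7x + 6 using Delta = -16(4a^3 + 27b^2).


Compute each component:
4a^3 = 4*7^3 = 4*343 = 1372
27b^2 = 27*6^2 = 27*36 = 972
4a^3 + 27b^2 = 1372 + 972 = 2344
Delta = -16*2344 = -37504

-37504


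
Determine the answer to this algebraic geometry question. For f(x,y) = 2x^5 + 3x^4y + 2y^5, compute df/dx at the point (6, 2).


df/dx = 5*2*x^4 + 4*3*x^3*y
At (6,2): 5*2*6^4 + 4*3*6^3*2
= 12960 + 5184
= 18144

18144


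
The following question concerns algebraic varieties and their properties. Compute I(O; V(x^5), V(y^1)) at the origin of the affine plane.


The intersection multiplicity of V(x^a) and V(y^b) at the origin is:
I(O; V(x^5), V(y^1)) = dim_k(k[x,y]/(x^5, y^1))
A basis for k[x,y]/(x^5, y^1) is the set of monomials x^i * y^j
where 0 <= i < 5 and 0 <= j < 1.
The number of such monomials is 5 * 1 = 5

5


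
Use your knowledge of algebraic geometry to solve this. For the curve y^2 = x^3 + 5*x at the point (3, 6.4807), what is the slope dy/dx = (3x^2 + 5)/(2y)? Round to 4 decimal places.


Using implicit differentiation of y^2 = x^3 + 5*x:
2y * dy/dx = 3x^2 + 5
dy/dx = (3x^2 + 5)/(2y)
Numerator: 3*3^2 + 5 = 32
Denominator: 2*6.4807 = 12.9614
dy/dx = 32/12.9614 = 2.4689

2.4689


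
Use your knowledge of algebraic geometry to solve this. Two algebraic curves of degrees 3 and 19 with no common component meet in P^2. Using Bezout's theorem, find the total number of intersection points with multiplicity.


Bezout's theorem states the intersection count equals the product of degrees.
Intersection count = 3 * 19 = 57

57


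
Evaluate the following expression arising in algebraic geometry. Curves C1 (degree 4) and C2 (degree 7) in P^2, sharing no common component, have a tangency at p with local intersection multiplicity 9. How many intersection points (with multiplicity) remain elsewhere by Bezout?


By Bezout's theorem, the total intersection number is d1 * d2.
Total = 4 * 7 = 28
Intersection multiplicity at p = 9
Remaining intersections = 28 - 9 = 19

19


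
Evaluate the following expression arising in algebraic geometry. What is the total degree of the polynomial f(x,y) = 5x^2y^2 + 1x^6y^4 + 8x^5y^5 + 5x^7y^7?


Examine each term for its total degree (sum of exponents).
  Term '5x^2y^2' has total degree 2+2 = 4.
  Term '1x^6y^4' has total degree 6+4 = 10.
  Term '8x^5y^5' has total degree 5+5 = 10.
  Term '5x^7y^7' has total degree 7+7 = 14.
The maximum total degree among all terms is 14.

14


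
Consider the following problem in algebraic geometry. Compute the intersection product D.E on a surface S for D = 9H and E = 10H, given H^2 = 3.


Using bilinearity of the intersection pairing on a surface S:
(aH).(bH) = ab * (H.H)
We have H^2 = 3.
D.E = (9H).(10H) = 9*10*3
= 90*3
= 270

270


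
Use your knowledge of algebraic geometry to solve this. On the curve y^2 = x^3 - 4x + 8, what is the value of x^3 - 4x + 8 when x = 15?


Compute x^3 - 4x + 8 at x = 15:
x^3 = 15^3 = 3375
(-4)*x = (-4)*15 = -60
Sum: 3375 - 60 + 8 = 3323

3323


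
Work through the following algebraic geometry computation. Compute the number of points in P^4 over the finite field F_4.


P^4(F_4) has (q^(n+1) - 1)/(q - 1) points.
= 4^4 + 4^3 + 4^2 + 4^1 + 4^0
= 256 + 64 + 16 + 4 + 1
= 341

341


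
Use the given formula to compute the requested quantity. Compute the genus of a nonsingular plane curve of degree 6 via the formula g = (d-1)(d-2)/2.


Using the genus formula for smooth plane curves:
g = (d-1)(d-2)/2
g = (6-1)(6-2)/2
g = 5*4/2
g = 20/2 = 10

10


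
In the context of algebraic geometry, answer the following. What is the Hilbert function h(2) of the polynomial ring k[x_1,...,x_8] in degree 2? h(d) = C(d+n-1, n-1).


The Hilbert function for the polynomial ring in 8 variables is:
h(d) = C(d+n-1, n-1)
h(2) = C(2+8-1, 8-1) = C(9, 7)
= 9! / (7! * 2!)
= 36

36


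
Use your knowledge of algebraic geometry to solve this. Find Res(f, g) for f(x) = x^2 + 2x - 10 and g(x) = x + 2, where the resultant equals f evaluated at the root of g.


For Res(f, x - c), we evaluate f at x = c.
f(-2) = (-2)^2 + 2*(-2) - 10
= 4 - 4 - 10
= 0 - 10 = -10
Res(f, g) = -10

-10


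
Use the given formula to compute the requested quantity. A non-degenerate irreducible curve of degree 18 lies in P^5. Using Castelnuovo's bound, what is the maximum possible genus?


Castelnuovo's bound: write d - 1 = m(r-1) + epsilon with 0 <= epsilon < r-1.
d - 1 = 18 - 1 = 17
r - 1 = 5 - 1 = 4
17 = 4*4 + 1, so m = 4, epsilon = 1
pi(d, r) = m(m-1)(r-1)/2 + m*epsilon
= 4*3*4/2 + 4*1
= 48/2 + 4
= 24 + 4 = 28

28


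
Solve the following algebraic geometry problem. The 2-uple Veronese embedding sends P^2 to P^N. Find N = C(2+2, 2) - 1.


The Veronese embedding v_d: P^n -> P^N maps each point to all
degree-d monomials in n+1 homogeneous coordinates.
N = C(n+d, d) - 1
N = C(2+2, 2) - 1
N = C(4, 2) - 1
C(4, 2) = 6
N = 6 - 1 = 5

5


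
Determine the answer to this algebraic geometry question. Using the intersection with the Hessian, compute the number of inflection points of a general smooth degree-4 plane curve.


For a general smooth plane curve C of degree d, the inflection points are
the intersection of C with its Hessian curve, which has degree 3(d-2).
By Bezout, the total intersection number is d * 3(d-2) = 4 * 6 = 24.
For a general curve every flex is ordinary, so each contributes
multiplicity 1 to C·Hess(C), and the number of distinct inflection
points is 3d(d-2).
Inflection points = 3*4*(4-2) = 3*4*2 = 24

24


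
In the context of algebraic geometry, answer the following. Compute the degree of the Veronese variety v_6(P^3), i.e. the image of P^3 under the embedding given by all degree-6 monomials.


The Veronese variety v_6(P^3) has degree d^r.
d^r = 6^3 = 216

216


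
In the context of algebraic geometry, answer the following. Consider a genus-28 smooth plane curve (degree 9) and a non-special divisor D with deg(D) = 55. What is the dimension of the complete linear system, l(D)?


First, compute the genus of a smooth plane curve of degree 9:
g = (d-1)(d-2)/2 = (9-1)(9-2)/2 = 28
For a non-special divisor D (i.e., h^1(D) = 0), Riemann-Roch gives:
l(D) = deg(D) - g + 1
Since deg(D) = 55 >= 2g - 1 = 55, D is non-special.
l(D) = 55 - 28 + 1 = 28

28


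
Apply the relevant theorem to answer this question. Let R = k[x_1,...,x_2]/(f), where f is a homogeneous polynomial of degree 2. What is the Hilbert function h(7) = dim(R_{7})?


For R = k[x_1,...,x_n]/(f) with f homogeneous of degree e:
The Hilbert series is (1 - t^e)/(1 - t)^n.
So h(d) = C(d+n-1, n-1) - C(d-e+n-1, n-1) for d >= e.
With n=2, e=2, d=7:
C(7+2-1, 2-1) = C(8, 1) = 8
C(7-2+2-1, 2-1) = C(6, 1) = 6
h(7) = 8 - 6 = 2

2


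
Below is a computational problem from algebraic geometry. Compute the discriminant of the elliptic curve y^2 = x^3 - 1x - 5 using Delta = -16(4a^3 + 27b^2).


Compute each component:
4a^3 = 4*(-1)^3 = 4*(-1) = -4
27b^2 = 27*(-5)^2 = 27*25 = 675
4a^3 + 27b^2 = -4 + 675 = 671
Delta = -16*671 = -10736

-10736


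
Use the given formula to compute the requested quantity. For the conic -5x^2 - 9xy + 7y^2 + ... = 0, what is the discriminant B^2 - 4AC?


The discriminant of a conic Ax^2 + Bxy + Cy^2 + ... = 0 is B^2 - 4AC.
B^2 = (-9)^2 = 81
4AC = 4*(-5)*7 = -140
Discriminant = 81 + 140 = 221

221


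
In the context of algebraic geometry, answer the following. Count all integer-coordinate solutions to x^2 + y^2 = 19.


Systematically check integer values of x where x^2 <= 19.
For each valid x, check if 19 - x^2 is a perfect square.
Total integer solutions found: 0

0


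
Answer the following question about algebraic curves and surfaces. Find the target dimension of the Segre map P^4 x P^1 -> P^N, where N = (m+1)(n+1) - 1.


The Segre embedding maps P^m x P^n into P^N via
all products of coordinates from each factor.
N = (m+1)(n+1) - 1
N = (4+1)(1+1) - 1
N = 5*2 - 1
N = 10 - 1 = 9

9


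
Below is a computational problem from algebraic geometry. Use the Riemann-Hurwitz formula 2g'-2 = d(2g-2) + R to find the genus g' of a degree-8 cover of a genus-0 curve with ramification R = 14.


Riemann-Hurwitz formula: 2g' - 2 = d(2g - 2) + R
Given: d = 8, g = 0, R = 14
2g' - 2 = 8*(2*0 - 2) + 14
2g' - 2 = 8*(-2) + 14
2g' - 2 = -16 + 14 = -2
2g' = 0
g' = 0

0


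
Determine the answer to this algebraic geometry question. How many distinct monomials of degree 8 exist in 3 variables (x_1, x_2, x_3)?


The number of degree-8 monomials in 3 variables is C(d+n-1, n-1).
= C(8+3-1, 3-1) = C(10, 2)
= 45

45


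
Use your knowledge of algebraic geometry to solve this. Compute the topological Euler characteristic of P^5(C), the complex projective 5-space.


The complex projective space P^5 has one cell in each even real dimension 0, 2, ..., 10.
The cohomology groups are H^{2k}(P^5) = Z for k = 0,...,5, and 0 otherwise.
Euler characteristic = sum of Betti numbers = 1 per even-dimensional cohomology group.
chi(P^5) = 5 + 1 = 6

6


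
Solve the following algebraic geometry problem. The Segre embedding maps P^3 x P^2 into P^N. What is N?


The Segre embedding maps P^m x P^n into P^N via
all products of coordinates from each factor.
N = (m+1)(n+1) - 1
N = (3+1)(2+1) - 1
N = 4*3 - 1
N = 12 - 1 = 11

11


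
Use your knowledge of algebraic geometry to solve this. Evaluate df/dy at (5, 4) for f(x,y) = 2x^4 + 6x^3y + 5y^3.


df/dy = 6*x^3 + 3*5*y^2
At (5,4): 6*5^3 + 3*5*4^2
= 750 + 240
= 990

990


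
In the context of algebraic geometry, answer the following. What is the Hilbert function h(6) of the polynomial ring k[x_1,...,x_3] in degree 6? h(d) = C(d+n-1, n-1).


The Hilbert function for the polynomial ring in 3 variables is:
h(d) = C(d+n-1, n-1)
h(6) = C(6+3-1, 3-1) = C(8, 2)
= 8! / (2! * 6!)
= 28

28


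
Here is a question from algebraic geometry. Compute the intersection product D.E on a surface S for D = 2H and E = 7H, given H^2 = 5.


Using bilinearity of the intersection pairing on a surface S:
(aH).(bH) = ab * (H.H)
We have H^2 = 5.
D.E = (2H).(7H) = 2*7*5
= 14*5
= 70

70


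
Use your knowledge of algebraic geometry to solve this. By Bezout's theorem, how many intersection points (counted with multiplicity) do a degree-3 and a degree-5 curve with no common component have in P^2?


Bezout's theorem states the intersection count equals the product of degrees.
Intersection count = 3 * 5 = 15

15


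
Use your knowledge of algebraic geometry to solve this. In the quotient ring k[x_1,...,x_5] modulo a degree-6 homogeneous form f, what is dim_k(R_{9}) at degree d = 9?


For R = k[x_1,...,x_n]/(f) with f homogeneous of degree e:
The Hilbert series is (1 - t^e)/(1 - t)^n.
So h(d) = C(d+n-1, n-1) - C(d-e+n-1, n-1) for d >= e.
With n=5, e=6, d=9:
C(9+5-1, 5-1) = C(13, 4) = 715
C(9-6+5-1, 5-1) = C(7, 4) = 35
h(9) = 715 - 35 = 680

680


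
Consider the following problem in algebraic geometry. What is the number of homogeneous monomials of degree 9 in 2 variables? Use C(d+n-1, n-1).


The number of degree-9 monomials in 2 variables is C(d+n-1, n-1).
= C(9+2-1, 2-1) = C(10, 1)
= 10

10


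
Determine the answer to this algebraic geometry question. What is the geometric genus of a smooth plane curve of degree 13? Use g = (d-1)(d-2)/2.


Using the genus formula for smooth plane curves:
g = (d-1)(d-2)/2
g = (13-1)(13-2)/2
g = 12*11/2
g = 132/2 = 66

66


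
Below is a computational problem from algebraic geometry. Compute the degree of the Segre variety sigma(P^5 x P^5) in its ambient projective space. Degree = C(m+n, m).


The degree of the Segre variety P^5 x P^5 is C(m+n, m).
= C(10, 5)
= 252

252


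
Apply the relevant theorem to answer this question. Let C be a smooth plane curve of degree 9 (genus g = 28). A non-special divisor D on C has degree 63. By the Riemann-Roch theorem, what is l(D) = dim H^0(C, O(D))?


First, compute the genus of a smooth plane curve of degree 9:
g = (d-1)(d-2)/2 = (9-1)(9-2)/2 = 28
For a non-special divisor D (i.e., h^1(D) = 0), Riemann-Roch gives:
l(D) = deg(D) - g + 1
Since deg(D) = 63 >= 2g - 1 = 55, D is non-special.
l(D) = 63 - 28 + 1 = 36

36


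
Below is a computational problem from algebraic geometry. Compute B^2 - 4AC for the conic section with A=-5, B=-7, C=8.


The discriminant of a conic Ax^2 + Bxy + Cy^2 + ... = 0 is B^2 - 4AC.
B^2 = (-7)^2 = 49
4AC = 4*(-5)*8 = -160
Discriminant = 49 + 160 = 209

209


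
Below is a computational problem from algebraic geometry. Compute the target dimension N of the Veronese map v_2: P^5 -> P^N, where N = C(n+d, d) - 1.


The Veronese embedding v_d: P^n -> P^N maps each point to all
degree-d monomials in n+1 homogeneous coordinates.
N = C(n+d, d) - 1
N = C(5+2, 2) - 1
N = C(7, 2) - 1
C(7, 2) = 21
N = 21 - 1 = 20

20


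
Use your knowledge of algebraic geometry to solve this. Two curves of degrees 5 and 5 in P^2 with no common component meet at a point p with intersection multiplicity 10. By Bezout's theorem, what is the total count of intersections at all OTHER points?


By Bezout's theorem, the total intersection number is d1 * d2.
Total = 5 * 5 = 25
Intersection multiplicity at p = 10
Remaining intersections = 25 - 10 = 15

15


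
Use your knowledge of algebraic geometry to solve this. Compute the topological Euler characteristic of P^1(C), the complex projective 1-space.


The complex projective space P^1 has one cell in each even real dimension 0, 2, ..., 2.
The cohomology groups are H^{2k}(P^1) = Z for k = 0,...,1, and 0 otherwise.
Euler characteristic = sum of Betti numbers = 1 per even-dimensional cohomology group.
chi(P^1) = 1 + 1 = 2

2


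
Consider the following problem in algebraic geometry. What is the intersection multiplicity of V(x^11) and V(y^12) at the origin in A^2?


The intersection multiplicity of V(x^a) and V(y^b) at the origin is:
I(O; V(x^11), V(y^12)) = dim_k(k[x,y]/(x^11, y^12))
A basis for k[x,y]/(x^11, y^12) is the set of monomials x^i * y^j
where 0 <= i < 11 and 0 <= j < 12.
The number of such monomials is 11 * 12 = 132

132


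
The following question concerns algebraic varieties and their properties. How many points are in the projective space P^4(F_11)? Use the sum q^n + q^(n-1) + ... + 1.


P^4(F_11) has (q^(n+1) - 1)/(q - 1) points.
= 11^4 + 11^3 + 11^2 + 11^1 + 11^0
= 14641 + 1331 + 121 + 11 + 1
= 16105

16105


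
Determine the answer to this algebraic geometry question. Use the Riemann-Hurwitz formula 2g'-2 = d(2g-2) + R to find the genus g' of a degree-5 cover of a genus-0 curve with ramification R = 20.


Riemann-Hurwitz formula: 2g' - 2 = d(2g - 2) + R
Given: d = 5, g = 0, R = 20
2g' - 2 = 5*(2*0 - 2) + 20
2g' - 2 = 5*(-2) + 20
2g' - 2 = -10 + 20 = 10
2g' = 12
g' = 6

6


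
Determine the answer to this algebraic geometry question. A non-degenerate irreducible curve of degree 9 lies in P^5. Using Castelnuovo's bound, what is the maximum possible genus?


Castelnuovo's bound: write d - 1 = m(r-1) + epsilon with 0 <= epsilon < r-1.
d - 1 = 9 - 1 = 8
r - 1 = 5 - 1 = 4
8 = 2*4 + 0, so m = 2, epsilon = 0
pi(d, r) = m(m-1)(r-1)/2 + m*epsilon
= 2*1*4/2 + 2*0
= 8/2 + 0
= 4 + 0 = 4

4


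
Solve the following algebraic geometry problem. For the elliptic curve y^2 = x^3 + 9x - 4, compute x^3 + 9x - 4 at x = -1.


Compute x^3 + 9x - 4 at x = -1:
x^3 = (-1)^3 = -1
9*x = 9*(-1) = -9
Sum: -1 - 9 - 4 = -14

-14


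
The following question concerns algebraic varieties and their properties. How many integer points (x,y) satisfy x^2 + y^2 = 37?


Systematically check integer values of x where x^2 <= 37.
For each valid x, check if 37 - x^2 is a perfect square.
x=1: 37 - 1 = 36, sqrt = 6 (valid)
x=6: 37 - 36 = 1, sqrt = 1 (valid)
Total integer solutions found: 8

8


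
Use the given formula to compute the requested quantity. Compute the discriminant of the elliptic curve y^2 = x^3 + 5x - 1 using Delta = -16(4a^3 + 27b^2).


Compute each component:
4a^3 = 4*5^3 = 4*125 = 500
27b^2 = 27*(-1)^2 = 27*1 = 27
4a^3 + 27b^2 = 500 + 27 = 527
Delta = -16*527 = -8432

-8432


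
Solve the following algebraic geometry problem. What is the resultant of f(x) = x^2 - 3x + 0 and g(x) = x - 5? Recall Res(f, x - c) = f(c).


For Res(f, x - c), we evaluate f at x = c.
f(5) = 5^2 - 3*5 + 0
= 25 - 15 + 0
= 10 + 0 = 10
Res(f, g) = 10

10


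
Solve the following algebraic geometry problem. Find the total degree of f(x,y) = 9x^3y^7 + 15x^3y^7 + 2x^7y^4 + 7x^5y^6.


Examine each term for its total degree (sum of exponents).
  Term '9x^3y^7' has total degree 3+7 = 10.
  Term '15x^3y^7' has total degree 3+7 = 10.
  Term '2x^7y^4' has total degree 7+4 = 11.
  Term '7x^5y^6' has total degree 5+6 = 11.
The maximum total degree among all terms is 11.

11


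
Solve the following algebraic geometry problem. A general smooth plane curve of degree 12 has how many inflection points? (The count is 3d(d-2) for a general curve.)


For a general smooth plane curve C of degree d, the inflection points are
the intersection of C with its Hessian curve, which has degree 3(d-2).
By Bezout, the total intersection number is d * 3(d-2) = 12 * 30 = 360.
For a general curve every flex is ordinary, so each contributes
multiplicity 1 to C·Hess(C), and the number of distinct inflection
points is 3d(d-2).
Inflection points = 3*12*(12-2) = 3*12*10 = 360

360


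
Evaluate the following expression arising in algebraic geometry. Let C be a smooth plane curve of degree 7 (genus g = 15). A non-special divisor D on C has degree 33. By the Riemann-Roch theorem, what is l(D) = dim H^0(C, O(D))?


First, compute the genus of a smooth plane curve of degree 7:
g = (d-1)(d-2)/2 = (7-1)(7-2)/2 = 15
For a non-special divisor D (i.e., h^1(D) = 0), Riemann-Roch gives:
l(D) = deg(D) - g + 1
Since deg(D) = 33 >= 2g - 1 = 29, D is non-special.
l(D) = 33 - 15 + 1 = 19

19


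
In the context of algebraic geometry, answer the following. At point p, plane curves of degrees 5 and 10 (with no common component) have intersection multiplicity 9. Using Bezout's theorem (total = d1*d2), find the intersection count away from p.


By Bezout's theorem, the total intersection number is d1 * d2.
Total = 5 * 10 = 50
Intersection multiplicity at p = 9
Remaining intersections = 50 - 9 = 41

41


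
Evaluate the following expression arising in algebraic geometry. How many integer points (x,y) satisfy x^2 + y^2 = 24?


Systematically check integer values of x where x^2 <= 24.
For each valid x, check if 24 - x^2 is a perfect square.
Total integer solutions found: 0

0


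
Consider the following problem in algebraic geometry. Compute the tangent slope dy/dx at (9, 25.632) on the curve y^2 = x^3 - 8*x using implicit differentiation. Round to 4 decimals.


Using implicit differentiation of y^2 = x^3 - 8*x:
2y * dy/dx = 3x^2 - 8
dy/dx = (3x^2 - 8)/(2y)
Numerator: 3*9^2 - 8 = 235
Denominator: 2*25.632 = 51.264
dy/dx = 235/51.264 = 4.5841

4.5841


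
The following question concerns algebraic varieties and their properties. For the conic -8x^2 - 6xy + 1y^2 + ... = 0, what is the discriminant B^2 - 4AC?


The discriminant of a conic Ax^2 + Bxy + Cy^2 + ... = 0 is B^2 - 4AC.
B^2 = (-6)^2 = 36
4AC = 4*(-8)*1 = -32
Discriminant = 36 + 32 = 68

68


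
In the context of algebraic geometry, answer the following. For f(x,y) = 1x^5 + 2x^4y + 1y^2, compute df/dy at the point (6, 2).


df/dy = 2*x^4 + 2*1*y^1
At (6,2): 2*6^4 + 2*1*2^1
= 2592 + 4
= 2596

2596


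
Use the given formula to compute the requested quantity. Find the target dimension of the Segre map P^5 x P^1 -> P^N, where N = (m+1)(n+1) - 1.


The Segre embedding maps P^m x P^n into P^N via
all products of coordinates from each factor.
N = (m+1)(n+1) - 1
N = (5+1)(1+1) - 1
N = 6*2 - 1
N = 12 - 1 = 11

11


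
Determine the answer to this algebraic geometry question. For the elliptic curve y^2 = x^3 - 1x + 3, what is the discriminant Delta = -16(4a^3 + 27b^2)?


Compute each component:
4a^3 = 4*(-1)^3 = 4*(-1) = -4
27b^2 = 27*3^2 = 27*9 = 243
4a^3 + 27b^2 = -4 + 243 = 239
Delta = -16*239 = -3824

-3824


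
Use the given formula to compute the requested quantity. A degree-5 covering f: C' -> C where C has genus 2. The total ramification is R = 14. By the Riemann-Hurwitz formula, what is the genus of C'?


Riemann-Hurwitz formula: 2g' - 2 = d(2g - 2) + R
Given: d = 5, g = 2, R = 14
2g' - 2 = 5*(2*2 - 2) + 14
2g' - 2 = 5*2 + 14
2g' - 2 = 10 + 14 = 24
2g' = 26
g' = 13

13


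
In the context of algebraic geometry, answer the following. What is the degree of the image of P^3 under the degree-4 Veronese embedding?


The Veronese variety v_4(P^3) has degree d^r.
d^r = 4^3 = 64

64


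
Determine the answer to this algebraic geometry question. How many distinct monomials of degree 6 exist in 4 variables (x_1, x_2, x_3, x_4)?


The number of degree-6 monomials in 4 variables is C(d+n-1, n-1).
= C(6+4-1, 4-1) = C(9, 3)
= 84

84


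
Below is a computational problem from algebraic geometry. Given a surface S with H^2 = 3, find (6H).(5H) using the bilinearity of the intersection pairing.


Using bilinearity of the intersection pairing on a surface S:
(aH).(bH) = ab * (H.H)
We have H^2 = 3.
D.E = (6H).(5H) = 6*5*3
= 30*3
= 90

90


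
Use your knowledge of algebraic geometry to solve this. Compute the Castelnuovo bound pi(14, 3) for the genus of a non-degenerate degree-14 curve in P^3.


Castelnuovo's bound: write d - 1 = m(r-1) + epsilon with 0 <= epsilon < r-1.
d - 1 = 14 - 1 = 13
r - 1 = 3 - 1 = 2
13 = 6*2 + 1, so m = 6, epsilon = 1
pi(d, r) = m(m-1)(r-1)/2 + m*epsilon
= 6*5*2/2 + 6*1
= 60/2 + 6
= 30 + 6 = 36

36


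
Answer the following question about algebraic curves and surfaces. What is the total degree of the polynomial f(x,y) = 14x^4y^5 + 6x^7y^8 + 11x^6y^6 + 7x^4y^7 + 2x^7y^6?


Examine each term for its total degree (sum of exponents).
  Term '14x^4y^5' has total degree 4+5 = 9.
  Term '6x^7y^8' has total degree 7+8 = 15.
  Term '11x^6y^6' has total degree 6+6 = 12.
  Term '7x^4y^7' has total degree 4+7 = 11.
  Term '2x^7y^6' has total degree 7+6 = 13.
The maximum total degree among all terms is 15.

15


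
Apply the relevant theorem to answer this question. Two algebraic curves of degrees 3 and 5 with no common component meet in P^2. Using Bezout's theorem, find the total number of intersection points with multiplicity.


Bezout's theorem states the intersection count equals the product of degrees.
Intersection count = 3 * 5 = 15

15


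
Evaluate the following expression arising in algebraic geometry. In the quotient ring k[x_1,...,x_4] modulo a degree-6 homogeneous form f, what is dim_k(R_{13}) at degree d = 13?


For R = k[x_1,...,x_n]/(f) with f homogeneous of degree e:
The Hilbert series is (1 - t^e)/(1 - t)^n.
So h(d) = C(d+n-1, n-1) - C(d-e+n-1, n-1) for d >= e.
With n=4, e=6, d=13:
C(13+4-1, 4-1) = C(16, 3) = 560
C(13-6+4-1, 4-1) = C(10, 3) = 120
h(13) = 560 - 120 = 440

440


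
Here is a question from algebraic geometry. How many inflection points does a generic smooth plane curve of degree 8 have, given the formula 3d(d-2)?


For a general smooth plane curve C of degree d, the inflection points are
the intersection of C with its Hessian curve, which has degree 3(d-2).
By Bezout, the total intersection number is d * 3(d-2) = 8 * 18 = 144.
For a general curve every flex is ordinary, so each contributes
multiplicity 1 to C·Hess(C), and the number of distinct inflection
points is 3d(d-2).
Inflection points = 3*8*(8-2) = 3*8*6 = 144

144


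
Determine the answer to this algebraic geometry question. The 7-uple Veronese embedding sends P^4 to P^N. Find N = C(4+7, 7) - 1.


The Veronese embedding v_d: P^n -> P^N maps each point to all
degree-d monomials in n+1 homogeneous coordinates.
N = C(n+d, d) - 1
N = C(4+7, 7) - 1
N = C(11, 7) - 1
C(11, 7) = 330
N = 330 - 1 = 329

329


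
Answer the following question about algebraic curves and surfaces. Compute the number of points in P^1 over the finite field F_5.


P^1(F_5) has (q^(n+1) - 1)/(q - 1) points.
= 5^1 + 5^0
= 5 + 1
= 6

6


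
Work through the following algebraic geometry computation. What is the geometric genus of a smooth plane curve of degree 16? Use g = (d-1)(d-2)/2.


Using the genus formula for smooth plane curves:
g = (d-1)(d-2)/2
g = (16-1)(16-2)/2
g = 15*14/2
g = 210/2 = 105

105


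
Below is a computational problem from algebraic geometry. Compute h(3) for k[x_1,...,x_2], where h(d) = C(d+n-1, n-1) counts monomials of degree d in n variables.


The Hilbert function for the polynomial ring in 2 variables is:
h(d) = C(d+n-1, n-1)
h(3) = C(3+2-1, 2-1) = C(4, 1)
= 4! / (1! * 3!)
= 4

4


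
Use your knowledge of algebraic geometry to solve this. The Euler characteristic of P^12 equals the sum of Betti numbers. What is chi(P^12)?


The complex projective space P^12 has one cell in each even real dimension 0, 2, ..., 24.
The cohomology groups are H^{2k}(P^12) = Z for k = 0,...,12, and 0 otherwise.
Euler characteristic = sum of Betti numbers = 1 per even-dimensional cohomology group.
chi(P^12) = 12 + 1 = 13

13


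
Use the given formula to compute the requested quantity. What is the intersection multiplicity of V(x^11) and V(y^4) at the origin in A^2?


The intersection multiplicity of V(x^a) and V(y^b) at the origin is:
I(O; V(x^11), V(y^4)) = dim_k(k[x,y]/(x^11, y^4))
A basis for k[x,y]/(x^11, y^4) is the set of monomials x^i * y^j
where 0 <= i < 11 and 0 <= j < 4.
The number of such monomials is 11 * 4 = 44

44


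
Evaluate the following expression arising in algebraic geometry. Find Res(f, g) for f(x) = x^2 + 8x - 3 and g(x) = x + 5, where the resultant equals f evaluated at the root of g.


For Res(f, x - c), we evaluate f at x = c.
f(-5) = (-5)^2 + 8*(-5) - 3
= 25 - 40 - 3
= -15 - 3 = -18
Res(f, g) = -18

-18


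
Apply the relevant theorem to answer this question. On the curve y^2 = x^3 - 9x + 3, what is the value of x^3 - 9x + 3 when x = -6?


Compute x^3 - 9x + 3 at x = -6:
x^3 = (-6)^3 = -216
(-9)*x = (-9)*(-6) = 54
Sum: -216 + 54 + 3 = -159

-159


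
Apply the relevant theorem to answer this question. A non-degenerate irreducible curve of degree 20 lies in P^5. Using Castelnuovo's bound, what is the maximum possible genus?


Castelnuovo's bound: write d - 1 = m(r-1) + epsilon with 0 <= epsilon < r-1.
d - 1 = 20 - 1 = 19
r - 1 = 5 - 1 = 4
19 = 4*4 + 3, so m = 4, epsilon = 3
pi(d, r) = m(m-1)(r-1)/2 + m*epsilon
= 4*3*4/2 + 4*3
= 48/2 + 12
= 24 + 12 = 36

36


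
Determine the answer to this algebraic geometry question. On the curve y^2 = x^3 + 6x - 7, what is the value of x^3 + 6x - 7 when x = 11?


Compute x^3 + 6x - 7 at x = 11:
x^3 = 11^3 = 1331
6*x = 6*11 = 66
Sum: 1331 + 66 - 7 = 1390

1390


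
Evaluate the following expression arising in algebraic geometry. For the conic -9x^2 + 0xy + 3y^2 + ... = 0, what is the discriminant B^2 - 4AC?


The discriminant of a conic Ax^2 + Bxy + Cy^2 + ... = 0 is B^2 - 4AC.
B^2 = 0^2 = 0
4AC = 4*(-9)*3 = -108
Discriminant = 0 + 108 = 108

108


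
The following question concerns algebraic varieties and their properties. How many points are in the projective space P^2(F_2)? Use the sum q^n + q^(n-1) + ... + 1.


P^2(F_2) has (q^(n+1) - 1)/(q - 1) points.
= 2^2 + 2^1 + 2^0
= 4 + 2 + 1
= 7

7


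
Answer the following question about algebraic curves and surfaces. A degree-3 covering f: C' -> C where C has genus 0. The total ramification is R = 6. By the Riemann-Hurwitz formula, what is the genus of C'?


Riemann-Hurwitz formula: 2g' - 2 = d(2g - 2) + R
Given: d = 3, g = 0, R = 6
2g' - 2 = 3*(2*0 - 2) + 6
2g' - 2 = 3*(-2) + 6
2g' - 2 = -6 + 6 = 0
2g' = 2
g' = 1

1


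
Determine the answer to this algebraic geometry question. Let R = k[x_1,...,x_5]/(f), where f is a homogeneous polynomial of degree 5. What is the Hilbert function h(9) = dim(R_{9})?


For R = k[x_1,...,x_n]/(f) with f homogeneous of degree e:
The Hilbert series is (1 - t^e)/(1 - t)^n.
So h(d) = C(d+n-1, n-1) - C(d-e+n-1, n-1) for d >= e.
With n=5, e=5, d=9:
C(9+5-1, 5-1) = C(13, 4) = 715
C(9-5+5-1, 5-1) = C(8, 4) = 70
h(9) = 715 - 70 = 645

645


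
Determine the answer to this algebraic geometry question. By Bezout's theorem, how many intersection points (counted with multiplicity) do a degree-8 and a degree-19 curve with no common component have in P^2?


Bezout's theorem states the intersection count equals the product of degrees.
Intersection count = 8 * 19 = 152

152


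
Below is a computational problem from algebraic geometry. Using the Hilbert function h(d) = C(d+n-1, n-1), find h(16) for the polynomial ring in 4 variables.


The Hilbert function for the polynomial ring in 4 variables is:
h(d) = C(d+n-1, n-1)
h(16) = C(16+4-1, 4-1) = C(19, 3)
= 19! / (3! * 16!)
= 969

969


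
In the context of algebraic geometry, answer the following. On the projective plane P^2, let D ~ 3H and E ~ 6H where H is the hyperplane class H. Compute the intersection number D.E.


Using bilinearity of the intersection pairing on the projective plane P^2:
(aH).(bH) = ab * (H.H)
We have H^2 = 1 (Bezout).
D.E = (3H).(6H) = 3*6*1
= 18*1
= 18

18


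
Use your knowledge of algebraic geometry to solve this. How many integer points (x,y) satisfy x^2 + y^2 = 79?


Systematically check integer values of x where x^2 <= 79.
For each valid x, check if 79 - x^2 is a perfect square.
Total integer solutions found: 0

0


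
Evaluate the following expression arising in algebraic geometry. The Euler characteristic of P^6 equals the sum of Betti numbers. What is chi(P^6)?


The complex projective space P^6 has one cell in each even real dimension 0, 2, ..., 12.
The cohomology groups are H^{2k}(P^6) = Z for k = 0,...,6, and 0 otherwise.
Euler characteristic = sum of Betti numbers = 1 per even-dimensional cohomology group.
chi(P^6) = 6 + 1 = 7

7


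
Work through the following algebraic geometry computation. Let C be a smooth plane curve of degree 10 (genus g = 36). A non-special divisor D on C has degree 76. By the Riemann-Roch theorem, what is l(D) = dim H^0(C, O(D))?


First, compute the genus of a smooth plane curve of degree 10:
g = (d-1)(d-2)/2 = (10-1)(10-2)/2 = 36
For a non-special divisor D (i.e., h^1(D) = 0), Riemann-Roch gives:
l(D) = deg(D) - g + 1
Since deg(D) = 76 >= 2g - 1 = 71, D is non-special.
l(D) = 76 - 36 + 1 = 41

41


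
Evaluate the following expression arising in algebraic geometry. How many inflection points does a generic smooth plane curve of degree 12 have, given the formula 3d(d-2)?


For a general smooth plane curve C of degree d, the inflection points are
the intersection of C with its Hessian curve, which has degree 3(d-2).
By Bezout, the total intersection number is d * 3(d-2) = 12 * 30 = 360.
For a general curve every flex is ordinary, so each contributes
multiplicity 1 to C·Hess(C), and the number of distinct inflection
points is 3d(d-2).
Inflection points = 3*12*(12-2) = 3*12*10 = 360

360


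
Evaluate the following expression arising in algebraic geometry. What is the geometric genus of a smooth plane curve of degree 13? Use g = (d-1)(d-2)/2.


Using the genus formula for smooth plane curves:
g = (d-1)(d-2)/2
g = (13-1)(13-2)/2
g = 12*11/2
g = 132/2 = 66

66


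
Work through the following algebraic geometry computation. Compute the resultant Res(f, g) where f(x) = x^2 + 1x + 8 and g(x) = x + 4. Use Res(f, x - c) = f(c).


For Res(f, x - c), we evaluate f at x = c.
f(-4) = (-4)^2 + 1*(-4) + 8
= 16 - 4 + 8
= 12 + 8 = 20
Res(f, g) = 20

20
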